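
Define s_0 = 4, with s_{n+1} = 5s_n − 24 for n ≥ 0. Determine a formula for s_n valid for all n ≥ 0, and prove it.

Claim: s_n = -2·5^n + 6.

Base case: s_0 = 4, and -2·5^0 + 6 = -2 + 6 = 4.
Assume s_m = -2·5^m + 6 for some m ≥ 0.
Then s_{m+1} = 5s_m − 24 = 5·(-2·5^m + 6) − 24 = -10·5^m + 30 − 24 = -2·5^{m+1} + 6.
This completes the inductive step, so s_n = -2·5^n + 6 for all n ≥ 0.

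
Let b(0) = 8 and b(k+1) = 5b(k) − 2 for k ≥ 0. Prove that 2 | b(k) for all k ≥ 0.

Base case: b(0) = 8 = 2·4, so 2 | b(0).
Assume 2 | b(j), so b(j) = 2t for some integer t.
Then b(j+1) = 5b(j) − 2 = 5·(2t) − 2 = 2(5t − 1), so 2 | b(j+1).
By induction, 2 | b(k) for all k ≥ 0.

2 | b(k)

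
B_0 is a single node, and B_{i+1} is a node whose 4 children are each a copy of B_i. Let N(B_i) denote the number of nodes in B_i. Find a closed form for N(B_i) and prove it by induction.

Claim: N(B_i) = (4^{i+1} − 1)/3.

Base case: N(B_0) = 1, and (4^{0+1} − 1)/3 = 1.
Assume N(B_j) = (4^{j+1} − 1)/3.
Then N(B_{j+1}) = 1 + 4N(B_j) = 1 + 4·(4^{j+1} − 1)/3 = 1 + (4^{j+2} − 4)/3 = (3 + 4^{j+2} − 4)/3 = (4^{j+2} − 1)/3.
This completes the inductive step, so N(B_i) = (4^{i+1} − 1)/3 for all i ≥ 0.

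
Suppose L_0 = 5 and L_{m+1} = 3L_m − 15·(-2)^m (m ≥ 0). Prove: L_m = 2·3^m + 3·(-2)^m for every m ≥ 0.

Base case: L_0 = 5, and 2·3^0 + 3·(-2)^0 = 2 + 3 = 5.
Assume L_k = 2·3^k + 3·(-2)^k for some k ≥ 0.
Then L_{k+1} = 3L_k − 15·(-2)^k = 3·(2·3^k + 3·(-2)^k) − 15·(-2)^k = 2·3^{k+1} + 9·(-2)^k − 15·(-2)^k = 2·3^{k+1} − 6·(-2)^k = 2·3^{k+1} + 3·(-2)^{k+1}.
So the formula holds for k+1, and by induction L_m = 2·3^m + 3·(-2)^m for all m ≥ 0.

L_m = 2·3^m + 3·(-2)^m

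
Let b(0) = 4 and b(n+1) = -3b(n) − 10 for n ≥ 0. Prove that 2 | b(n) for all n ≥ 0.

Base case: b(0) = 4 = 2·2, so 2 | b(0).
Assume 2 | b(k), so b(k) = 2t for some integer t.
Then b(k+1) = -3b(k) − 10 = -3·(2t) − 10 = 2(-3t − 5), so 2 | b(k+1).
By induction, 2 | b(n) for all n ≥ 0.

2 | b(n)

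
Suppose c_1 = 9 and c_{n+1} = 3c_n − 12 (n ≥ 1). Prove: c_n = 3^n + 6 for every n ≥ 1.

Base case: c_1 = 9, and 3^1 + 6 = 3 + 6 = 9.
Assume c_k = 3^k + 6 for some k ≥ 1.
Then c_{k+1} = 3c_k − 12 = 3·(3^k + 6) − 12 = 3^{k+1} + 18 − 12 = 3^{k+1} + 6.
So the formula holds for k+1, and by induction c_n = 3^n + 6 for all n ≥ 1.

c_n = 3^n + 6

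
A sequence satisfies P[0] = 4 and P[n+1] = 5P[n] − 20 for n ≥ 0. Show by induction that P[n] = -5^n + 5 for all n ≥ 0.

Base case: P[0] = 4, and -5^0 + 5 = -1 + 5 = 4.
Assume P[m] = -5^m + 5 for some m ≥ 0.
Then P[m+1] = 5P[m] − 20 = 5·(-5^m + 5) − 20 = -5^{m+1} + 25 − 20 = -5^{m+1} + 5.
Hence P[n] = -5^n + 5 for every n ≥ 0, by induction.

P[n] = -5^n + 5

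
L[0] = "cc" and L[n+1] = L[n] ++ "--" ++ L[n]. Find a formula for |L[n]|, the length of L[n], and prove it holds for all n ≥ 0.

Claim: |L[n]| = 2^{n+2} − 2.

Base case: |L[0]| = 2, and 2^{0+2} − 2 = 2.
Assume |L[j]| = 2^{j+2} − 2.
Then |L[j+1]| = |L[j]| + 2 + |L[j]| = 2|L[j]| + 2 = 2(2^{j+2} − 2) + 2 = 2^{j+3} − 4 + 2 = 2^{j+3} − 2.
By induction, |L[n]| = 2^{n+2} − 2 for all n ≥ 0.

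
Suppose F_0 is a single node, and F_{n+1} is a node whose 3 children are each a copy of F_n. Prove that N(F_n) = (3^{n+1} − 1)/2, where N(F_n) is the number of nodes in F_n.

Base case: N(F_0) = 1, and (3^{0+1} − 1)/2 = 1.
Assume N(F_m) = (3^{m+1} − 1)/2.
Then N(F_{m+1}) = 1 + 3N(F_m) = 1 + 3·(3^{m+1} − 1)/2 = 1 + (3^{m+2} − 3)/2 = (2 + 3^{m+2} − 3)/2 = (3^{m+2} − 1)/2.
By induction, N(F_n) = (3^{n+1} − 1)/2 for all n ≥ 0.

N(F_n) = (3^{n+1} − 1)/2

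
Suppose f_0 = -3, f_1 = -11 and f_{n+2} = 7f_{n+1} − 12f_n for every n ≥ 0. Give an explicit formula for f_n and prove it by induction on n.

Claim: f_n = -3^n − 2·4^n.

Base cases: f_0 = -3 and -3^0 − 2·4^0 = -3; f_1 = -11 and -3^1 − 2·4^1 = -11.
Assume f_i = -3^i − 2·4^i for all 0 ≤ i ≤ j, where j ≥ 1.
Then f_{j+1} = 7f_j − 12f_{j−1} = 7·(-3^j − 2·4^j) − 12·(-3^{j−1} − 2·4^{j−1}) = -(7·3 − 12)3^{j−1} − 2·(7·4 − 12)4^{j−1} = -9·3^{j−1} − 32·4^{j−1} = -3^{j+1} − 2·4^{j+1}.
Hence f_n = -3^n − 2·4^n for every n ≥ 0, by strong induction.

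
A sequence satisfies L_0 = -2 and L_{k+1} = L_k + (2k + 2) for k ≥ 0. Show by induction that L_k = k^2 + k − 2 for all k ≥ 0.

Base case: L_0 = -2, and 0^2 + 0 − 2 = -2.
Assume L_m = m^2 + m − 2.
Then L_{m+1} = L_m + (2m + 2) = (m^2 + m − 2) + (2m + 2) = m^2 + 3m,
and (m+1)^2 + (m+1) − 2 = m^2 + 3m.
This completes the inductive step, so L_k = k^2 + k − 2 for all k ≥ 0.

L_k = k^2 + k − 2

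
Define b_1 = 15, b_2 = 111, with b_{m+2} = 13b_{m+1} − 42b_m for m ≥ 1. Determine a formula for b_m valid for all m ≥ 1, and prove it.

Claim: b_m = 3·7^m − 6^m.

Base cases: b_1 = 15 and 3·7^1 − 6^1 = 15; b_2 = 111 and 3·7^2 − 6^2 = 111.
Assume b_j = 3·7^j − 6^j for all 1 ≤ j ≤ k, where k ≥ 2.
Then b_{k+1} = 13b_k − 42b_{k−1} = 13·(3·7^k − 6^k) − 42·(3·7^{k−1} − 6^{k−1}) = 3·(13·7 − 42)7^{k−1} − (13·6 − 42)6^{k−1} = 147·7^{k−1} − 36·6^{k−1} = 3·7^{k+1} − 6^{k+1}.
Hence b_m = 3·7^m − 6^m for every m ≥ 1, by strong induction.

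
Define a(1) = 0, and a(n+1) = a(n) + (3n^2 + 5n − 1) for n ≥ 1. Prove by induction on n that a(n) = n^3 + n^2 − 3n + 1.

Base case: a(1) = 0, and 1^3 + 1^2 − 3·1 + 1 = 0.
Assume a(r) = r^3 + r^2 − 3r + 1.
Then a(r+1) = a(r) + (3r^2 + 5r − 1) = (r^3 + r^2 − 3r + 1) + (3r^2 + 5r − 1) = r^3 + 4r^2 + 2r,
and (r+1)^3 + (r+1)^2 − 3·(r+1) + 1 = r^3 + 4r^2 + 2r.
Hence a(n) = n^3 + n^2 − 3n + 1 for every n ≥ 1, by induction.

a(n) = n^3 + n^2 − 3n + 1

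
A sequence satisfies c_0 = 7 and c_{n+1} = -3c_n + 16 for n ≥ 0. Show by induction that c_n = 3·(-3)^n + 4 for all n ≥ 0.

Base case: c_0 = 7, and 3·(-3)^0 + 4 = 3 + 4 = 7.
Assume c_m = 3·(-3)^m + 4 for some m ≥ 0.
Then c_{m+1} = -3c_m + 16 = -3·(3·(-3)^m + 4) + 16 = -9·(-3)^m − 12 + 16 = 3·(-3)^{m+1} + 4.
So the formula holds for m+1, and by induction c_n = 3·(-3)^n + 4 for all n ≥ 0.

c_n = 3·(-3)^n + 4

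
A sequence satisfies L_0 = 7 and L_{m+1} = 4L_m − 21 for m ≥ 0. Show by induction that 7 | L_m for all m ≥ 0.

Base case: L_0 = 7 = 7·1, so 7 | L_0.
Assume 7 | L_k, so L_k = 7t for some integer t.
Then L_{k+1} = 4L_k − 21 = 4·(7t) − 21 = 7(4t − 3), so 7 | L_{k+1}.
So the property holds for k+1, and by induction 7 | L_m for all m ≥ 0.

7 | L_m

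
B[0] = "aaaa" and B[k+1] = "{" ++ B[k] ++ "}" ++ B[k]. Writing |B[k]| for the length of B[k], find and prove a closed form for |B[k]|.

Claim: |B[k]| = 6·2^k − 2.

Base case: |B[0]| = 4, and 6·2^0 − 2 = 4.
Assume |B[m]| = 6·2^m − 2.
Then |B[m+1]| = 1 + |B[m]| + 1 + |B[m]| = 2|B[m]| + 2 = 2(6·2^m − 2) + 2 = 6·2^{m+1} − 4 + 2 = 6·2^{m+1} − 2.
This completes the inductive step, so |B[k]| = 6·2^k − 2 for all k ≥ 0.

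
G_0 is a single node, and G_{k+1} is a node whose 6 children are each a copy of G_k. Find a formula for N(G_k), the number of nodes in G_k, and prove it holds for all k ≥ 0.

Claim: N(G_k) = (6^{k+1} − 1)/5.

Base case: N(G_0) = 1, and (6^{0+1} − 1)/5 = 1.
Assume N(G_r) = (6^{r+1} − 1)/5.
Then N(G_{r+1}) = 1 + 6N(G_r) = 1 + 6·(6^{r+1} − 1)/5 = 1 + (6^{r+2} − 6)/5 = (5 + 6^{r+2} − 6)/5 = (6^{r+2} − 1)/5.
Hence N(G_k) = (6^{k+1} − 1)/5 for every k ≥ 0, by induction.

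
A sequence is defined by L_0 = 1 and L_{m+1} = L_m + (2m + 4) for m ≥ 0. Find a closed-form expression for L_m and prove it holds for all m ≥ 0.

Claim: L_m = m^2 + 3m + 1.

Base case: L_0 = 1, and 0^2 + 3·0 + 1 = 1.
Assume L_r = r^2 + 3r + 1.
Then L_{r+1} = L_r + (2r + 4) = (r^2 + 3r + 1) + (2r + 4) = r^2 + 5r + 5,
and (r+1)^2 + 3·(r+1) + 1 = r^2 + 5r + 5.
By induction, L_m = m^2 + 3m + 1 for all m ≥ 0.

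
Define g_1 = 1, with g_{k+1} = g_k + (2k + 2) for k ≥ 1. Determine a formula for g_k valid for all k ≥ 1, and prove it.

Claim: g_k = k^2 + k − 1.

Base case: g_1 = 1, and 1^2 + 1 − 1 = 1.
Assume g_j = j^2 + j − 1.
Then g_{j+1} = g_j + (2j + 2) = (j^2 + j − 1) + (2j + 2) = j^2 + 3j + 1,
and (j+1)^2 + (j+1) − 1 = j^2 + 3j + 1.
Hence g_k = k^2 + k − 1 for every k ≥ 1, by induction.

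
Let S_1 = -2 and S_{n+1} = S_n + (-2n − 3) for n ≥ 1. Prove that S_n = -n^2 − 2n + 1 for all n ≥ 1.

Base case: S_1 = -2, and -1^2 − 2·1 + 1 = -2.
Assume S_j = -j^2 − 2j + 1.
Then S_{j+1} = S_j + (-2j − 3) = (-j^2 − 2j + 1) + (-2j − 3) = -j^2 − 4j − 2,
and -(j+1)^2 − 2·(j+1) + 1 = -j^2 − 4j − 2.
This completes the inductive step, so S_n = -n^2 − 2n + 1 for all n ≥ 1.

S_n = -n^2 − 2n + 1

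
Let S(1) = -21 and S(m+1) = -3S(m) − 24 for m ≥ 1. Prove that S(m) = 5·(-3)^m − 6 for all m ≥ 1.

Base case: S(1) = -21, and 5·(-3)^1 − 6 = -15 − 6 = -21.
Assume S(k) = 5·(-3)^k − 6 for some k ≥ 1.
Then S(k+1) = -3S(k) − 24 = -3·(5·(-3)^k − 6) − 24 = -15·(-3)^k + 18 − 24 = 5·(-3)^{k+1} − 6.
By induction, S(m) = 5·(-3)^m − 6 for all m ≥ 1.

S(m) = 5·(-3)^m − 6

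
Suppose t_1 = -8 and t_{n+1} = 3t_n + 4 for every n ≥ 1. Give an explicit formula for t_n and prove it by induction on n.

Claim: t_n = -2·3^n − 2.

Base case: t_1 = -8, and -2·3^1 − 2 = -6 − 2 = -8.
Assume t_m = -2·3^m − 2 for some m ≥ 1.
Then t_{m+1} = 3t_m + 4 = 3·(-2·3^m − 2) + 4 = -6·3^m − 6 + 4 = -2·3^{m+1} − 2.
Hence t_n = -2·3^n − 2 for every n ≥ 1, by induction.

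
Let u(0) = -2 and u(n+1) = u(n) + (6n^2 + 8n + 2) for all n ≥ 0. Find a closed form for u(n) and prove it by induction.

Claim: u(n) = 2n^3 + n^2 − n − 2.

Base case: u(0) = -2, and 2·0^3 + 0^2 − 0 − 2 = -2.
Assume u(r) = 2r^3 + r^2 − r − 2.
Then u(r+1) = u(r) + (6r^2 + 8r + 2) = (2r^3 + r^2 − r − 2) + (6r^2 + 8r + 2) = 2r^3 + 7r^2 + 7r,
and 2·(r+1)^3 + (r+1)^2 − (r+1) − 2 = 2r^3 + 7r^2 + 7r.
By induction, u(n) = 2n^3 + n^2 − n − 2 for all n ≥ 0.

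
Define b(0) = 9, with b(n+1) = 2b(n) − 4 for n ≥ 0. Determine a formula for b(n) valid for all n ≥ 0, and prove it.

Claim: b(n) = 5·2^n + 4.

Base case: b(0) = 9, and 5·2^0 + 4 = 5 + 4 = 9.
Assume b(j) = 5·2^j + 4 for some j ≥ 0.
Then b(j+1) = 2b(j) − 4 = 2·(5·2^j + 4) − 4 = 10·2^j + 8 − 4 = 5·2^{j+1} + 4.
By induction, b(n) = 5·2^n + 4 for all n ≥ 0.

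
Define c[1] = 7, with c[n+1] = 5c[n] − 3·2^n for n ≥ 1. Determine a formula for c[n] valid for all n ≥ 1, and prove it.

Claim: c[n] = 5^n + 2^n.

Base case: c[1] = 7, and 5^1 + 2^1 = 5 + 2 = 7.
Assume c[j] = 5^j + 2^j for some j ≥ 1.
Then c[j+1] = 5c[j] − 3·2^j = 5·(5^j + 2^j) − 3·2^j = 5^{j+1} + 5·2^j − 3·2^j = 5^{j+1} + 2·2^j = 5^{j+1} + 2^{j+1}.
This completes the inductive step, so c[n] = 5^n + 2^n for all n ≥ 1.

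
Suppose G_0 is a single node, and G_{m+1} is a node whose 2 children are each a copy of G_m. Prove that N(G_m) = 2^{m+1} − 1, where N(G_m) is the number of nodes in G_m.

Base case: N(G_0) = 1, and 2^{0+1} − 1 = 1.
Assume N(G_j) = 2^{j+1} − 1.
Then N(G_{j+1}) = 1 + 2N(G_j) = 1 + 2(2^{j+1} − 1) = 2^{j+2} − 2 + 1 = 2^{j+2} − 1.
By induction, N(G_m) = 2^{m+1} − 1 for all m ≥ 0.

N(G_m) = 2^{m+1} − 1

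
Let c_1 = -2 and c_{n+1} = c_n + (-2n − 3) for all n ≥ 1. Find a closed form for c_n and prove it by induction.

Claim: c_n = -n^2 − 2n + 1.

Base case: c_1 = -2, and -1^2 − 2·1 + 1 = -2.
Assume c_m = -m^2 − 2m + 1.
Then c_{m+1} = c_m + (-2m − 3) = (-m^2 − 2m + 1) + (-2m − 3) = -m^2 − 4m − 2,
and -(m+1)^2 − 2·(m+1) + 1 = -m^2 − 4m − 2.
This completes the inductive step, so c_n = -n^2 − 2n + 1 for all n ≥ 1.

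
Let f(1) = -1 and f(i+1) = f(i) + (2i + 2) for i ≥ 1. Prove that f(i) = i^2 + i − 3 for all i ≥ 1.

Base case: f(1) = -1, and 1^2 + 1 − 3 = -1.
Assume f(j) = j^2 + j − 3.
Then f(j+1) = f(j) + (2j + 2) = (j^2 + j − 3) + (2j + 2) = j^2 + 3j − 1,
and (j+1)^2 + (j+1) − 3 = j^2 + 3j − 1.
Hence f(i) = i^2 + i − 3 for every i ≥ 1, by induction.

f(i) = i^2 + i − 3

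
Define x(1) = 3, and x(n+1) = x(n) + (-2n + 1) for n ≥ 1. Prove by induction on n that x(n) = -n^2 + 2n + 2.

Base case: x(1) = 3, and -1^2 + 2·1 + 2 = 3.
Assume x(j) = -j^2 + 2j + 2.
Then x(j+1) = x(j) + (-2j + 1) = (-j^2 + 2j + 2) + (-2j + 1) = -j^2 + 3,
and -(j+1)^2 + 2·(j+1) + 2 = -j^2 + 3.
By induction, x(n) = -n^2 + 2n + 2 for all n ≥ 1.

x(n) = -n^2 + 2n + 2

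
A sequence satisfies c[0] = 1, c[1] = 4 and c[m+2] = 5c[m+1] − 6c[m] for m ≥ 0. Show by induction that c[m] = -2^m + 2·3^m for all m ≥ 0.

Base cases: c[0] = 1 and -2^0 + 2·3^0 = 1; c[1] = 4 and -2^1 + 2·3^1 = 4.
Assume c[j] = -2^j + 2·3^j for all 0 ≤ j ≤ k, where k ≥ 1.
Then c[k+1] = 5c[k] − 6c[k−1] = 5·(-2^k + 2·3^k) − 6·(-2^{k−1} + 2·3^{k−1}) = -(5·2 − 6)2^{k−1} + 2·(5·3 − 6)3^{k−1} = -4·2^{k−1} + 18·3^{k−1} = -2^{k+1} + 2·3^{k+1}.
By strong induction, c[m] = -2^m + 2·3^m for all m ≥ 0.

c[m] = -2^m + 2·3^m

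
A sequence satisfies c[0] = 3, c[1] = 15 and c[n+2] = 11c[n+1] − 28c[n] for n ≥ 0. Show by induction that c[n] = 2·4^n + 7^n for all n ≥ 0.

Base cases: c[0] = 3 and 2·4^0 + 7^0 = 3; c[1] = 15 and 2·4^1 + 7^1 = 15.
Assume c[j] = 2·4^j + 7^j for all 0 ≤ j ≤ k, where k ≥ 1.
Then c[k+1] = 11c[k] − 28c[k−1] = 11·(2·4^k + 7^k) − 28·(2·4^{k−1} + 7^{k−1}) = 2·(11·4 − 28)4^{k−1} + (11·7 − 28)7^{k−1} = 32·4^{k−1} + 49·7^{k−1} = 2·4^{k+1} + 7^{k+1}.
Hence c[n] = 2·4^n + 7^n for every n ≥ 0, by strong induction.

c[n] = 2·4^n + 7^n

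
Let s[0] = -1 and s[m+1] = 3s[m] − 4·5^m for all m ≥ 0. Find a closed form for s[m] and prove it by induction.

Claim: s[m] = 3^m − 2·5^m.

Base case: s[0] = -1, and 3^0 − 2·5^0 = 1 − 2 = -1.
Assume s[j] = 3^j − 2·5^j for some j ≥ 0.
Then s[j+1] = 3s[j] − 4·5^j = 3·(3^j − 2·5^j) − 4·5^j = 3^{j+1} − 6·5^j − 4·5^j = 3^{j+1} − 10·5^j = 3^{j+1} − 2·5^{j+1}.
This completes the inductive step, so s[m] = 3^m − 2·5^m for all m ≥ 0.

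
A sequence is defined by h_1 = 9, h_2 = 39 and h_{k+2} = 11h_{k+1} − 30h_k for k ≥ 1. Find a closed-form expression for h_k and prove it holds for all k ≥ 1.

Claim: h_k = 3·5^k − 6^k.

Base cases: h_1 = 9 and 3·5^1 − 6^1 = 9; h_2 = 39 and 3·5^2 − 6^2 = 39.
Assume h_j = 3·5^j − 6^j for all 1 ≤ j ≤ m, where m ≥ 2.
Then h_{m+1} = 11h_m − 30h_{m−1} = 11·(3·5^m − 6^m) − 30·(3·5^{m−1} − 6^{m−1}) = 3·(11·5 − 30)5^{m−1} − (11·6 − 30)6^{m−1} = 75·5^{m−1} − 36·6^{m−1} = 3·5^{m+1} − 6^{m+1}.
By strong induction, h_k = 3·5^k − 6^k for all k ≥ 1.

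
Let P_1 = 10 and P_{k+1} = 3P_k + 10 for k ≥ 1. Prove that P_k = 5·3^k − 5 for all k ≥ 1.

Base case: P_1 = 10, and 5·3^1 − 5 = 15 − 5 = 10.
Assume P_r = 5·3^r − 5 for some r ≥ 1.
Then P_{r+1} = 3P_r + 10 = 3·(5·3^r − 5) + 10 = 15·3^r − 15 + 10 = 5·3^{r+1} − 5.
By induction, P_k = 5·3^k − 5 for all k ≥ 1.

P_k = 5·3^k − 5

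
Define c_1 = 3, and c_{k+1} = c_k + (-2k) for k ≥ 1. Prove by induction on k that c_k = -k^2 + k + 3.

Base case: c_1 = 3, and -1^2 + 1 + 3 = 3.
Assume c_j = -j^2 + j + 3.
Then c_{j+1} = c_j + (-2j) = (-j^2 + j + 3) + (-2j) = -j^2 − j + 3,
and -(j+1)^2 + (j+1) + 3 = -j^2 − j + 3.
By induction, c_k = -k^2 + k + 3 for all k ≥ 1.

c_k = -k^2 + k + 3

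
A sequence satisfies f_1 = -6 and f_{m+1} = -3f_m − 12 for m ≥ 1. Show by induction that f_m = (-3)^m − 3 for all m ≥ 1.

Base case: f_1 = -6, and (-3)^1 − 3 = -3 − 3 = -6.
Assume f_k = (-3)^k − 3 for some k ≥ 1.
Then f_{k+1} = -3f_k − 12 = -3·((-3)^k − 3) − 12 = -3·(-3)^k + 9 − 12 = (-3)^{k+1} − 3.
Hence f_m = (-3)^m − 3 for every m ≥ 1, by induction.

f_m = (-3)^m − 3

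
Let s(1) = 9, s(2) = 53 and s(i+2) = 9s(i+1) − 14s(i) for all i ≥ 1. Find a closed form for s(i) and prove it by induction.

Claim: s(i) = 7^i + 2^i.

Base cases: s(1) = 9 and 7^1 + 2^1 = 9; s(2) = 53 and 7^2 + 2^2 = 53.
Assume s(j) = 7^j + 2^j for all 1 ≤ j ≤ m, where m ≥ 2.
Then s(m+1) = 9s(m) − 14s(m−1) = 9·(7^m + 2^m) − 14·(7^{m−1} + 2^{m−1}) = (9·7 − 14)7^{m−1} + (9·2 − 14)2^{m−1} = 49·7^{m−1} + 4·2^{m−1} = 7^{m+1} + 2^{m+1}.
By strong induction, s(i) = 7^i + 2^i for all i ≥ 1.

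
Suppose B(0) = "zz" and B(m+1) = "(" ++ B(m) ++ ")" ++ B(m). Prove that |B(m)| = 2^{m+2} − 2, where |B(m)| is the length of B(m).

Base case: |B(0)| = 2, and 2^{0+2} − 2 = 2.
Assume |B(k)| = 2^{k+2} − 2.
Then |B(k+1)| = 1 + |B(k)| + 1 + |B(k)| = 2|B(k)| + 2 = 2(2^{k+2} − 2) + 2 = 2^{k+3} − 4 + 2 = 2^{k+3} − 2.
Hence |B(m)| = 2^{m+2} − 2 for every m ≥ 0, by induction.

|B(m)| = 2^{m+2} − 2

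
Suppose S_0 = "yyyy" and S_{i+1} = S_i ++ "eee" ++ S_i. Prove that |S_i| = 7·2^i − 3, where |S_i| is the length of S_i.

Base case: |S_0| = 4, and 7·2^0 − 3 = 4.
Assume |S_r| = 7·2^r − 3.
Then |S_{r+1}| = |S_r| + 3 + |S_r| = 2|S_r| + 3 = 2(7·2^r − 3) + 3 = 7·2^{r+1} − 6 + 3 = 7·2^{r+1} − 3.
Hence |S_i| = 7·2^i − 3 for every i ≥ 0, by induction.

|S_i| = 7·2^i − 3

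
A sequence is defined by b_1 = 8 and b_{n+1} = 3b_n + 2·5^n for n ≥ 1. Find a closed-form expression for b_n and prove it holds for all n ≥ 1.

Claim: b_n = 3^n + 5^n.

Base case: b_1 = 8, and 3^1 + 5^1 = 3 + 5 = 8.
Assume b_k = 3^k + 5^k for some k ≥ 1.
Then b_{k+1} = 3b_k + 2·5^k = 3·(3^k + 5^k) + 2·5^k = 3^{k+1} + 3·5^k + 2·5^k = 3^{k+1} + 5·5^k = 3^{k+1} + 5^{k+1}.
So the formula holds for k+1, and by induction b_n = 3^n + 5^n for all n ≥ 1.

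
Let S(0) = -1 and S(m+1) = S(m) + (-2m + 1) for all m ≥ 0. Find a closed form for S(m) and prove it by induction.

Claim: S(m) = -m^2 + 2m − 1.

Base case: S(0) = -1, and -0^2 + 2·0 − 1 = -1.
Assume S(j) = -j^2 + 2j − 1.
Then S(j+1) = S(j) + (-2j + 1) = (-j^2 + 2j − 1) + (-2j + 1) = -j^2,
and -(j+1)^2 + 2·(j+1) − 1 = -j^2.
By induction, S(m) = -m^2 + 2m − 1 for all m ≥ 0.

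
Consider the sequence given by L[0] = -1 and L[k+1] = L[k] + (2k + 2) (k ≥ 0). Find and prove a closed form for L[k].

Claim: L[k] = k^2 + k − 1.

Base case: L[0] = -1, and 0^2 + 0 − 1 = -1.
Assume L[r] = r^2 + r − 1.
Then L[r+1] = L[r] + (2r + 2) = (r^2 + r − 1) + (2r + 2) = r^2 + 3r + 1,
and (r+1)^2 + (r+1) − 1 = r^2 + 3r + 1.
By induction, L[k] = k^2 + k − 1 for all k ≥ 0.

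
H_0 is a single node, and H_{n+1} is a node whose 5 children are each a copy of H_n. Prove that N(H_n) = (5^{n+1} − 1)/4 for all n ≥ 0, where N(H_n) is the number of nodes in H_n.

Base case: N(H_0) = 1, and (5^{0+1} − 1)/4 = 1.
Assume N(H_k) = (5^{k+1} − 1)/4.
Then N(H_{k+1}) = 1 + 5N(H_k) = 1 + 5·(5^{k+1} − 1)/4 = 1 + (5^{k+2} − 5)/4 = (4 + 5^{k+2} − 5)/4 = (5^{k+2} − 1)/4.
Hence N(H_n) = (5^{n+1} − 1)/4 for every n ≥ 0, by induction.

N(H_n) = (5^{n+1} − 1)/4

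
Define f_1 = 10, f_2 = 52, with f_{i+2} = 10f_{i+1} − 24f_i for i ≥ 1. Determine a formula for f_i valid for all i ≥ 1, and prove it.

Claim: f_i = 6^i + 4^i.

Base cases: f_1 = 10 and 6^1 + 4^1 = 10; f_2 = 52 and 6^2 + 4^2 = 52.
Assume f_j = 6^j + 4^j for all 1 ≤ j ≤ r, where r ≥ 2.
Then f_{r+1} = 10f_r − 24f_{r−1} = 10·(6^r + 4^r) − 24·(6^{r−1} + 4^{r−1}) = (10·6 − 24)6^{r−1} + (10·4 − 24)4^{r−1} = 36·6^{r−1} + 16·4^{r−1} = 6^{r+1} + 4^{r+1}.
So the formula holds for r+1, and by strong induction f_i = 6^i + 4^i for all i ≥ 1.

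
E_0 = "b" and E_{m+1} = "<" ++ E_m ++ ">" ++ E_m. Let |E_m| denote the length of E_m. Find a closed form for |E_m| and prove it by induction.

Claim: |E_m| = 3·2^m − 2.

Base case: |E_0| = 1, and 3·2^0 − 2 = 1.
Assume |E_j| = 3·2^j − 2.
Then |E_{j+1}| = 1 + |E_j| + 1 + |E_j| = 2|E_j| + 2 = 2(3·2^j − 2) + 2 = 3·2^{j+1} − 4 + 2 = 3·2^{j+1} − 2.
Hence |E_m| = 3·2^m − 2 for every m ≥ 0, by induction.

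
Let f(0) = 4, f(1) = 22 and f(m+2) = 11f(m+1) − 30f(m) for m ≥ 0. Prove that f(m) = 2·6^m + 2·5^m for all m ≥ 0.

Base cases: f(0) = 4 and 2·6^0 + 2·5^0 = 4; f(1) = 22 and 2·6^1 + 2·5^1 = 22.
Assume f(i) = 2·6^i + 2·5^i for all 0 ≤ i ≤ j, where j ≥ 1.
Then f(j+1) = 11f(j) − 30f(j−1) = 11·(2·6^j + 2·5^j) − 30·(2·6^{j−1} + 2·5^{j−1}) = 2·(11·6 − 30)6^{j−1} + 2·(11·5 − 30)5^{j−1} = 72·6^{j−1} + 50·5^{j−1} = 2·6^{j+1} + 2·5^{j+1}.
So the formula holds for j+1, and by strong induction f(m) = 2·6^m + 2·5^m for all m ≥ 0.

f(m) = 2·6^m + 2·5^m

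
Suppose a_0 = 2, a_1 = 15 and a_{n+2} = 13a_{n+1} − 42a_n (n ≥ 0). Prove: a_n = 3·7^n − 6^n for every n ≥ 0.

Base cases: a_0 = 2 and 3·7^0 − 6^0 = 2; a_1 = 15 and 3·7^1 − 6^1 = 15.
Assume a_j = 3·7^j − 6^j for all 0 ≤ j ≤ k, where k ≥ 1.
Then a_{k+1} = 13a_k − 42a_{k−1} = 13·(3·7^k − 6^k) − 42·(3·7^{k−1} − 6^{k−1}) = 3·(13·7 − 42)7^{k−1} − (13·6 − 42)6^{k−1} = 147·7^{k−1} − 36·6^{k−1} = 3·7^{k+1} − 6^{k+1}.
Hence a_n = 3·7^n − 6^n for every n ≥ 0, by strong induction.

a_n = 3·7^n − 6^n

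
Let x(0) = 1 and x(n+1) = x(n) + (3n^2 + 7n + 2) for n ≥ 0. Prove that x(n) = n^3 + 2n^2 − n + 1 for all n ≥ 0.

Base case: x(0) = 1, and 0^3 + 2·0^2 − 0 + 1 = 1.
Assume x(m) = m^3 + 2m^2 − m + 1.
Then x(m+1) = x(m) + (3m^2 + 7m + 2) = (m^3 + 2m^2 − m + 1) + (3m^2 + 7m + 2) = m^3 + 5m^2 + 6m + 3,
and (m+1)^3 + 2·(m+1)^2 − (m+1) + 1 = m^3 + 5m^2 + 6m + 3.
By induction, x(n) = n^3 + 2n^2 − n + 1 for all n ≥ 0.

x(n) = n^3 + 2n^2 − n + 1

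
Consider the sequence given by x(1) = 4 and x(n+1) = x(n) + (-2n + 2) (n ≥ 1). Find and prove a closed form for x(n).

Claim: x(n) = -n^2 + 3n + 2.

Base case: x(1) = 4, and -1^2 + 3·1 + 2 = 4.
Assume x(j) = -j^2 + 3j + 2.
Then x(j+1) = x(j) + (-2j + 2) = (-j^2 + 3j + 2) + (-2j + 2) = -j^2 + j + 4,
and -(j+1)^2 + 3·(j+1) + 2 = -j^2 + j + 4.
Hence x(n) = -n^2 + 3n + 2 for every n ≥ 1, by induction.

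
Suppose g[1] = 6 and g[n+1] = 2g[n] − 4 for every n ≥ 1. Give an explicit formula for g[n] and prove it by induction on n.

Claim: g[n] = 2^n + 4.

Base case: g[1] = 6, and 2^1 + 4 = 2 + 4 = 6.
Assume g[k] = 2^k + 4 for some k ≥ 1.
Then g[k+1] = 2g[k] − 4 = 2·(2^k + 4) − 4 = 2^{k+1} + 8 − 4 = 2^{k+1} + 4.
By induction, g[n] = 2^n + 4 for all n ≥ 1.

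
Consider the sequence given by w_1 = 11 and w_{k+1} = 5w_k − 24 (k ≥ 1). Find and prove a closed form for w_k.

Claim: w_k = 5^k + 6.

Base case: w_1 = 11, and 5^1 + 6 = 5 + 6 = 11.
Assume w_r = 5^r + 6 for some r ≥ 1.
Then w_{r+1} = 5w_r − 24 = 5·(5^r + 6) − 24 = 5^{r+1} + 30 − 24 = 5^{r+1} + 6.
This completes the inductive step, so w_k = 5^k + 6 for all k ≥ 1.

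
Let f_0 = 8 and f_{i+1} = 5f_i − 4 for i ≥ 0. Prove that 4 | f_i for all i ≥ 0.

Base case: f_0 = 8 = 4·2, so 4 | f_0.
Assume 4 | f_j, so f_j = 4t for some integer t.
Then f_{j+1} = 5f_j − 4 = 5·(4t) − 4 = 4(5t − 1), so 4 | f_{j+1}.
So the property holds for j+1, and by induction 4 | f_i for all i ≥ 0.

4 | f_i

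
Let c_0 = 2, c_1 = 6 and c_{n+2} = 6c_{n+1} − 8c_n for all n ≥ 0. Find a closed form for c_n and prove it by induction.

Claim: c_n = 2^n + 4^n.

Base cases: c_0 = 2 and 2^0 + 4^0 = 2; c_1 = 6 and 2^1 + 4^1 = 6.
Assume c_j = 2^j + 4^j for all 0 ≤ j ≤ m, where m ≥ 1.
Then c_{m+1} = 6c_m − 8c_{m−1} = 6·(2^m + 4^m) − 8·(2^{m−1} + 4^{m−1}) = (6·2 − 8)2^{m−1} + (6·4 − 8)4^{m−1} = 4·2^{m−1} + 16·4^{m−1} = 2^{m+1} + 4^{m+1}.
So the formula holds for m+1, and by strong induction c_n = 2^n + 4^n for all n ≥ 0.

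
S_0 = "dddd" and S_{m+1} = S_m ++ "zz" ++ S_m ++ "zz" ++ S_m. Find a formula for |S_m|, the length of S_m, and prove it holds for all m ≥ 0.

Claim: |S_m| = 6·3^m − 2.

Base case: |S_0| = 4, and 6·3^0 − 2 = 4.
Assume |S_j| = 6·3^j − 2.
Then |S_{j+1}| = 3|S_j| + 4 = 3(6·3^j − 2) + 4 = 6·3^{j+1} − 6 + 4 = 6·3^{j+1} − 2.
So the formula holds for j+1, and by induction |S_m| = 6·3^m − 2 for all m ≥ 0.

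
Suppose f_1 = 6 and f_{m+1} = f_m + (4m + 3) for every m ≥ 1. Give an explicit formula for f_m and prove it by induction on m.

Claim: f_m = 2m^2 + m + 3.

Base case: f_1 = 6, and 2·1^2 + 1 + 3 = 6.
Assume f_k = 2k^2 + k + 3.
Then f_{k+1} = f_k + (4k + 3) = (2k^2 + k + 3) + (4k + 3) = 2k^2 + 5k + 6,
and 2·(k+1)^2 + (k+1) + 3 = 2k^2 + 5k + 6.
This completes the inductive step, so f_m = 2m^2 + m + 3 for all m ≥ 1.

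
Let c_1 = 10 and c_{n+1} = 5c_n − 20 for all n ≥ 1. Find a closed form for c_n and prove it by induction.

Claim: c_n = 5^n + 5.

Base case: c_1 = 10, and 5^1 + 5 = 5 + 5 = 10.
Assume c_m = 5^m + 5 for some m ≥ 1.
Then c_{m+1} = 5c_m − 20 = 5·(5^m + 5) − 20 = 5^{m+1} + 25 − 20 = 5^{m+1} + 5.
So the formula holds for m+1, and by induction c_n = 5^n + 5 for all n ≥ 1.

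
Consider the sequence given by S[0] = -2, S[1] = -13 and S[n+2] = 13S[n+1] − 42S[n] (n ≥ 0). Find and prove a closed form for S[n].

Claim: S[n] = -7^n − 6^n.

Base cases: S[0] = -2 and -7^0 − 6^0 = -2; S[1] = -13 and -7^1 − 6^1 = -13.
Assume S[j] = -7^j − 6^j for all 0 ≤ j ≤ r, where r ≥ 1.
Then S[r+1] = 13S[r] − 42S[r−1] = 13·(-7^r − 6^r) − 42·(-7^{r−1} − 6^{r−1}) = -(13·7 − 42)7^{r−1} − (13·6 − 42)6^{r−1} = -49·7^{r−1} − 36·6^{r−1} = -7^{r+1} − 6^{r+1}.
This completes the inductive step, so S[n] = -7^n − 6^n for all n ≥ 0.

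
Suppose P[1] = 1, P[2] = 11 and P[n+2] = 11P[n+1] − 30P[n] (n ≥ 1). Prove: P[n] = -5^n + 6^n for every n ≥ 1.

Base cases: P[1] = 1 and -5^1 + 6^1 = 1; P[2] = 11 and -5^2 + 6^2 = 11.
Assume P[j] = -5^j + 6^j for all 1 ≤ j ≤ k, where k ≥ 2.
Then P[k+1] = 11P[k] − 30P[k−1] = 11·(-5^k + 6^k) − 30·(-5^{k−1} + 6^{k−1}) = -(11·5 − 30)5^{k−1} + (11·6 − 30)6^{k−1} = -25·5^{k−1} + 36·6^{k−1} = -5^{k+1} + 6^{k+1}.
This completes the inductive step, so P[n] = -5^n + 6^n for all n ≥ 1.

P[n] = -5^n + 6^n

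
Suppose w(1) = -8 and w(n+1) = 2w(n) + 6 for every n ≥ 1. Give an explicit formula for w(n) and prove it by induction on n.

Claim: w(n) = -2^n − 6.

Base case: w(1) = -8, and -2^1 − 6 = -2 − 6 = -8.
Assume w(m) = -2^m − 6 for some m ≥ 1.
Then w(m+1) = 2w(m) + 6 = 2·(-2^m − 6) + 6 = -2^{m+1} − 12 + 6 = -2^{m+1} − 6.
So the formula holds for m+1, and by induction w(n) = -2^n − 6 for all n ≥ 1.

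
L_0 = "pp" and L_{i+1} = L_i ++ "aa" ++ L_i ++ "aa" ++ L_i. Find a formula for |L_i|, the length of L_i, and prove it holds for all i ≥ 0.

Claim: |L_i| = 4·3^i − 2.

Base case: |L_0| = 2, and 4·3^0 − 2 = 2.
Assume |L_m| = 4·3^m − 2.
Then |L_{m+1}| = 3|L_m| + 4 = 3(4·3^m − 2) + 4 = 4·3^{m+1} − 6 + 4 = 4·3^{m+1} − 2.
So the formula holds for m+1, and by induction |L_i| = 4·3^i − 2 for all i ≥ 0.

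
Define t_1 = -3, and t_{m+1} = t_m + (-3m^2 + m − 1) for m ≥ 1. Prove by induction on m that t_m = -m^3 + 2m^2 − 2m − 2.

Base case: t_1 = -3, and -1^3 + 2·1^2 − 2·1 − 2 = -3.
Assume t_j = -j^3 + 2j^2 − 2j − 2.
Then t_{j+1} = t_j + (-3j^2 + j − 1) = (-j^3 + 2j^2 − 2j − 2) + (-3j^2 + j − 1) = -j^3 − j^2 − j − 3,
and -(j+1)^3 + 2·(j+1)^2 − 2·(j+1) − 2 = -j^3 − j^2 − j − 3.
This completes the inductive step, so t_m = -m^3 + 2m^2 − 2m − 2 for all m ≥ 1.

t_m = -m^3 + 2m^2 − 2m − 2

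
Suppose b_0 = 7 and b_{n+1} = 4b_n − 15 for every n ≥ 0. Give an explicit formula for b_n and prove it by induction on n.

Claim: b_n = 2·4^n + 5.

Base case: b_0 = 7, and 2·4^0 + 5 = 2 + 5 = 7.
Assume b_m = 2·4^m + 5 for some m ≥ 0.
Then b_{m+1} = 4b_m − 15 = 4·(2·4^m + 5) − 15 = 8·4^m + 20 − 15 = 2·4^{m+1} + 5.
This completes the inductive step, so b_n = 2·4^n + 5 for all n ≥ 0.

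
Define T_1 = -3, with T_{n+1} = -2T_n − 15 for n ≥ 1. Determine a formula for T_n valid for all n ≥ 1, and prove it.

Claim: T_n = -(-2)^n − 5.

Base case: T_1 = -3, and -(-2)^1 − 5 = 2 − 5 = -3.
Assume T_k = -(-2)^k − 5 for some k ≥ 1.
Then T_{k+1} = -2T_k − 15 = -2·(-(-2)^k − 5) − 15 = 2·(-2)^k + 10 − 15 = -(-2)^{k+1} − 5.
By induction, T_n = -(-2)^n − 5 for all n ≥ 1.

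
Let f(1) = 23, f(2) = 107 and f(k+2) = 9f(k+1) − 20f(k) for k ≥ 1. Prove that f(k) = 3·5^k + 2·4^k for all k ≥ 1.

Base cases: f(1) = 23 and 3·5^1 + 2·4^1 = 23; f(2) = 107 and 3·5^2 + 2·4^2 = 107.
Assume f(j) = 3·5^j + 2·4^j for all 1 ≤ j ≤ r, where r ≥ 2.
Then f(r+1) = 9f(r) − 20f(r−1) = 9·(3·5^r + 2·4^r) − 20·(3·5^{r−1} + 2·4^{r−1}) = 3·(9·5 − 20)5^{r−1} + 2·(9·4 − 20)4^{r−1} = 75·5^{r−1} + 32·4^{r−1} = 3·5^{r+1} + 2·4^{r+1}.
Hence f(k) = 3·5^k + 2·4^k for every k ≥ 1, by strong induction.

f(k) = 3·5^k + 2·4^k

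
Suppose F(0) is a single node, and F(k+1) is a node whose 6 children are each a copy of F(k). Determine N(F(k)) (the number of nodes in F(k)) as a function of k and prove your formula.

Claim: N(F(k)) = (6^{k+1} − 1)/5.

Base case: N(F(0)) = 1, and (6^{0+1} − 1)/5 = 1.
Assume N(F(j)) = (6^{j+1} − 1)/5.
Then N(F(j+1)) = 1 + 6N(F(j)) = 1 + 6·(6^{j+1} − 1)/5 = 1 + (6^{j+2} − 6)/5 = (5 + 6^{j+2} − 6)/5 = (6^{j+2} − 1)/5.
By induction, N(F(k)) = (6^{k+1} − 1)/5 for all k ≥ 0.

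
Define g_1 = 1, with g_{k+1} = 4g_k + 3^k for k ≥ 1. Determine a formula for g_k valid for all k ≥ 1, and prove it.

Claim: g_k = 4^k − 3^k.

Base case: g_1 = 1, and 4^1 − 3^1 = 4 − 3 = 1.
Assume g_m = 4^m − 3^m for some m ≥ 1.
Then g_{m+1} = 4g_m + 3^m = 4·(4^m − 3^m) + 3^m = 4^{m+1} − 4·3^m + 3^m = 4^{m+1} − 3·3^m = 4^{m+1} − 3^{m+1}.
Hence g_k = 4^k − 3^k for every k ≥ 1, by induction.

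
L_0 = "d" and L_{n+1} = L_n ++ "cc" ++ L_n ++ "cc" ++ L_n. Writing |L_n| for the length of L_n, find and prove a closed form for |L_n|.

Claim: |L_n| = 3^{n+1} − 2.

Base case: |L_0| = 1, and 3^{0+1} − 2 = 1.
Assume |L_r| = 3^{r+1} − 2.
Then |L_{r+1}| = 3|L_r| + 4 = 3(3^{r+1} − 2) + 4 = 3^{r+2} − 6 + 4 = 3^{r+2} − 2.
So the formula holds for r+1, and by induction |L_n| = 3^{n+1} − 2 for all n ≥ 0.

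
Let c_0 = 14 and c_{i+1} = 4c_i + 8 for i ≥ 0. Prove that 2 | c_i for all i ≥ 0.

Base case: c_0 = 14 = 2·7, so 2 | c_0.
Assume 2 | c_m, so c_m = 2t for some integer t.
Then c_{m+1} = 4c_m + 8 = 4·(2t) + 8 = 2(4t + 4), so 2 | c_{m+1}.
This completes the inductive step, so 2 | c_i for all i ≥ 0.

2 | c_i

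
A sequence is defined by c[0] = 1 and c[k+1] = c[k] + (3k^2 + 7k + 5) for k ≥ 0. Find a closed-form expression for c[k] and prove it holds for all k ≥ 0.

Claim: c[k] = k^3 + 2k^2 + 2k + 1.

Base case: c[0] = 1, and 0^3 + 2·0^2 + 2·0 + 1 = 1.
Assume c[m] = m^3 + 2m^2 + 2m + 1.
Then c[m+1] = c[m] + (3m^2 + 7m + 5) = (m^3 + 2m^2 + 2m + 1) + (3m^2 + 7m + 5) = m^3 + 5m^2 + 9m + 6,
and (m+1)^3 + 2·(m+1)^2 + 2·(m+1) + 1 = m^3 + 5m^2 + 9m + 6.
Hence c[k] = k^3 + 2k^2 + 2k + 1 for every k ≥ 0, by induction.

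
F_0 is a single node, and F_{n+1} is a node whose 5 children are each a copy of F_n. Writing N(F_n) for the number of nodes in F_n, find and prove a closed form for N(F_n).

Claim: N(F_n) = (5^{n+1} − 1)/4.

Base case: N(F_0) = 1, and (5^{0+1} − 1)/4 = 1.
Assume N(F_r) = (5^{r+1} − 1)/4.
Then N(F_{r+1}) = 1 + 5N(F_r) = 1 + 5·(5^{r+1} − 1)/4 = 1 + (5^{r+2} − 5)/4 = (4 + 5^{r+2} − 5)/4 = (5^{r+2} − 1)/4.
By induction, N(F_n) = (5^{n+1} − 1)/4 for all n ≥ 0.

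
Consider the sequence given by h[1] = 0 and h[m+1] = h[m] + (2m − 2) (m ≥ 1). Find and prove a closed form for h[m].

Claim: h[m] = m^2 − 3m + 2.

Base case: h[1] = 0, and 1^2 − 3·1 + 2 = 0.
Assume h[r] = r^2 − 3r + 2.
Then h[r+1] = h[r] + (2r − 2) = (r^2 − 3r + 2) + (2r − 2) = r^2 − r,
and (r+1)^2 − 3·(r+1) + 2 = r^2 − r.
By induction, h[m] = m^2 − 3m + 2 for all m ≥ 1.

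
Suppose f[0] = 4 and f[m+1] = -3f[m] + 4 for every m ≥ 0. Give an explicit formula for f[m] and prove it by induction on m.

Claim: f[m] = 3·(-3)^m + 1.

Base case: f[0] = 4, and 3·(-3)^0 + 1 = 3 + 1 = 4.
Assume f[k] = 3·(-3)^k + 1 for some k ≥ 0.
Then f[k+1] = -3f[k] + 4 = -3·(3·(-3)^k + 1) + 4 = -9·(-3)^k − 3 + 4 = 3·(-3)^{k+1} + 1.
So the formula holds for k+1, and by induction f[m] = 3·(-3)^m + 1 for all m ≥ 0.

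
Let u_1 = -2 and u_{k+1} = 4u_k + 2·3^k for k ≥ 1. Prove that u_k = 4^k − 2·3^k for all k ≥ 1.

Base case: u_1 = -2, and 4^1 − 2·3^1 = 4 − 6 = -2.
Assume u_m = 4^m − 2·3^m for some m ≥ 1.
Then u_{m+1} = 4u_m + 2·3^m = 4·(4^m − 2·3^m) + 2·3^m = 4^{m+1} − 8·3^m + 2·3^m = 4^{m+1} − 6·3^m = 4^{m+1} − 2·3^{m+1}.
So the formula holds for m+1, and by induction u_k = 4^k − 2·3^k for all k ≥ 1.

u_k = 4^k − 2·3^k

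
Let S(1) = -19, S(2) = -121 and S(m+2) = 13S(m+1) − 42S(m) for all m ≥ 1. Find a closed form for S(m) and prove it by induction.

Claim: S(m) = -7^m − 2·6^m.

Base cases: S(1) = -19 and -7^1 − 2·6^1 = -19; S(2) = -121 and -7^2 − 2·6^2 = -121.
Assume S(j) = -7^j − 2·6^j for all 1 ≤ j ≤ r, where r ≥ 2.
Then S(r+1) = 13S(r) − 42S(r−1) = 13·(-7^r − 2·6^r) − 42·(-7^{r−1} − 2·6^{r−1}) = -(13·7 − 42)7^{r−1} − 2·(13·6 − 42)6^{r−1} = -49·7^{r−1} − 72·6^{r−1} = -7^{r+1} − 2·6^{r+1}.
So the formula holds for r+1, and by strong induction S(m) = -7^m − 2·6^m for all m ≥ 1.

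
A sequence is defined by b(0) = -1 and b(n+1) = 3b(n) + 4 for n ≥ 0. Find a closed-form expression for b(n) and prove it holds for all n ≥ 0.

Claim: b(n) = 3^n − 2.

Base case: b(0) = -1, and 3^0 − 2 = 1 − 2 = -1.
Assume b(r) = 3^r − 2 for some r ≥ 0.
Then b(r+1) = 3b(r) + 4 = 3·(3^r − 2) + 4 = 3^{r+1} − 6 + 4 = 3^{r+1} − 2.
This completes the inductive step, so b(n) = 3^n − 2 for all n ≥ 0.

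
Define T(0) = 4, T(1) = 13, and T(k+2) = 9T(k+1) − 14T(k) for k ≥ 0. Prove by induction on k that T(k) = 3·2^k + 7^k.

Base cases: T(0) = 4 and 3·2^0 + 7^0 = 4; T(1) = 13 and 3·2^1 + 7^1 = 13.
Assume T(j) = 3·2^j + 7^j for all 0 ≤ j ≤ m, where m ≥ 1.
Then T(m+1) = 9T(m) − 14T(m−1) = 9·(3·2^m + 7^m) − 14·(3·2^{m−1} + 7^{m−1}) = 3·(9·2 − 14)2^{m−1} + (9·7 − 14)7^{m−1} = 12·2^{m−1} + 49·7^{m−1} = 3·2^{m+1} + 7^{m+1}.
Hence T(k) = 3·2^k + 7^k for every k ≥ 0, by strong induction.

T(k) = 3·2^k + 7^k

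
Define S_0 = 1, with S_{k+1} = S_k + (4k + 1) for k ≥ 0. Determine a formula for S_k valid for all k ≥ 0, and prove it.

Claim: S_k = 2k^2 − k + 1.

Base case: S_0 = 1, and 2·0^2 − 0 + 1 = 1.
Assume S_r = 2r^2 − r + 1.
Then S_{r+1} = S_r + (4r + 1) = (2r^2 − r + 1) + (4r + 1) = 2r^2 + 3r + 2,
and 2·(r+1)^2 − (r+1) + 1 = 2r^2 + 3r + 2.
Hence S_k = 2k^2 − k + 1 for every k ≥ 0, by induction.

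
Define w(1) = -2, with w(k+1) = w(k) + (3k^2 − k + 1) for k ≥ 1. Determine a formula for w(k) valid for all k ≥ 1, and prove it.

Claim: w(k) = k^3 − 2k^2 + 2k − 3.

Base case: w(1) = -2, and 1^3 − 2·1^2 + 2·1 − 3 = -2.
Assume w(m) = m^3 − 2m^2 + 2m − 3.
Then w(m+1) = w(m) + (3m^2 − m + 1) = (m^3 − 2m^2 + 2m − 3) + (3m^2 − m + 1) = m^3 + m^2 + m − 2,
and (m+1)^3 − 2·(m+1)^2 + 2·(m+1) − 3 = m^3 + m^2 + m − 2.
By induction, w(k) = k^3 − 2k^2 + 2k − 3 for all k ≥ 1.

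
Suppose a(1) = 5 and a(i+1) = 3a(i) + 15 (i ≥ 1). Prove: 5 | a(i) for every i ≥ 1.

Base case: a(1) = 5 = 5·1, so 5 | a(1).
Assume 5 | a(j), so a(j) = 5t for some integer t.
Then a(j+1) = 3a(j) + 15 = 3·(5t) + 15 = 5(3t + 3), so 5 | a(j+1).
By induction, 5 | a(i) for all i ≥ 1.

5 | a(i)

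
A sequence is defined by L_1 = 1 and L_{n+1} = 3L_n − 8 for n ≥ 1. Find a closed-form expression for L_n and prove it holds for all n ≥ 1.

Claim: L_n = -3^n + 4.

Base case: L_1 = 1, and -3^1 + 4 = -3 + 4 = 1.
Assume L_k = -3^k + 4 for some k ≥ 1.
Then L_{k+1} = 3L_k − 8 = 3·(-3^k + 4) − 8 = -3^{k+1} + 12 − 8 = -3^{k+1} + 4.
This completes the inductive step, so L_n = -3^n + 4 for all n ≥ 1.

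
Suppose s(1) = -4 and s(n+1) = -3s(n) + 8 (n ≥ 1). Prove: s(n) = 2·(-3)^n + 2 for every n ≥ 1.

Base case: s(1) = -4, and 2·(-3)^1 + 2 = -6 + 2 = -4.
Assume s(r) = 2·(-3)^r + 2 for some r ≥ 1.
Then s(r+1) = -3s(r) + 8 = -3·(2·(-3)^r + 2) + 8 = -6·(-3)^r − 6 + 8 = 2·(-3)^{r+1} + 2.
Hence s(n) = 2·(-3)^n + 2 for every n ≥ 1, by induction.

s(n) = 2·(-3)^n + 2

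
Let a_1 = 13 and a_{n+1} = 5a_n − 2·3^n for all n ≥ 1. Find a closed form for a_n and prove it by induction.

Claim: a_n = 2·5^n + 3^n.

Base case: a_1 = 13, and 2·5^1 + 3^1 = 10 + 3 = 13.
Assume a_j = 2·5^j + 3^j for some j ≥ 1.
Then a_{j+1} = 5a_j − 2·3^j = 5·(2·5^j + 3^j) − 2·3^j = 2·5^{j+1} + 5·3^j − 2·3^j = 2·5^{j+1} + 3·3^j = 2·5^{j+1} + 3^{j+1}.
Hence a_n = 2·5^n + 3^n for every n ≥ 1, by induction.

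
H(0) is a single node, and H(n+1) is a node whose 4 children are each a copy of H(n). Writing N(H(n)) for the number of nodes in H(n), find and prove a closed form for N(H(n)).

Claim: N(H(n)) = (4^{n+1} − 1)/3.

Base case: N(H(0)) = 1, and (4^{0+1} − 1)/3 = 1.
Assume N(H(k)) = (4^{k+1} − 1)/3.
Then N(H(k+1)) = 1 + 4N(H(k)) = 1 + 4·(4^{k+1} − 1)/3 = 1 + (4^{k+2} − 4)/3 = (3 + 4^{k+2} − 4)/3 = (4^{k+2} − 1)/3.
This completes the inductive step, so N(H(n)) = (4^{n+1} − 1)/3 for all n ≥ 0.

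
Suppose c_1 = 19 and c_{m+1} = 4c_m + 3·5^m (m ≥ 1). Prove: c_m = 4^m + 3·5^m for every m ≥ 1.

Base case: c_1 = 19, and 4^1 + 3·5^1 = 4 + 15 = 19.
Assume c_j = 4^j + 3·5^j for some j ≥ 1.
Then c_{j+1} = 4c_j + 3·5^j = 4·(4^j + 3·5^j) + 3·5^j = 4^{j+1} + 12·5^j + 3·5^j = 4^{j+1} + 15·5^j = 4^{j+1} + 3·5^{j+1}.
By induction, c_m = 4^m + 3·5^m for all m ≥ 1.

c_m = 4^m + 3·5^m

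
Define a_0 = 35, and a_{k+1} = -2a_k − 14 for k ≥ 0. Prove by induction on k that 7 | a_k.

Base case: a_0 = 35 = 7·5, so 7 | a_0.
Assume 7 | a_m, so a_m = 7t for some integer t.
Then a_{m+1} = -2a_m − 14 = -2·(7t) − 14 = 7(-2t − 2), so 7 | a_{m+1}.
Hence 7 | a_k for every k ≥ 0, by induction.

7 | a_k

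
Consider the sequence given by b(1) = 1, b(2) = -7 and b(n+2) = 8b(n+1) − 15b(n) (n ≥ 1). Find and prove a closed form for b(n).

Claim: b(n) = 2·3^n − 5^n.

Base cases: b(1) = 1 and 2·3^1 − 5^1 = 1; b(2) = -7 and 2·3^2 − 5^2 = -7.
Assume b(j) = 2·3^j − 5^j for all 1 ≤ j ≤ m, where m ≥ 2.
Then b(m+1) = 8b(m) − 15b(m−1) = 8·(2·3^m − 5^m) − 15·(2·3^{m−1} − 5^{m−1}) = 2·(8·3 − 15)3^{m−1} − (8·5 − 15)5^{m−1} = 18·3^{m−1} − 25·5^{m−1} = 2·3^{m+1} − 5^{m+1}.
So the formula holds for m+1, and by strong induction b(n) = 2·3^n − 5^n for all n ≥ 1.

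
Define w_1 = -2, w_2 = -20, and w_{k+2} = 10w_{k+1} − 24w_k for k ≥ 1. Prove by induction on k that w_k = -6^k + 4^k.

Base cases: w_1 = -2 and -6^1 + 4^1 = -2; w_2 = -20 and -6^2 + 4^2 = -20.
Assume w_i = -6^i + 4^i for all 1 ≤ i ≤ j, where j ≥ 2.
Then w_{j+1} = 10w_j − 24w_{j−1} = 10·(-6^j + 4^j) − 24·(-6^{j−1} + 4^{j−1}) = -(10·6 − 24)6^{j−1} + (10·4 − 24)4^{j−1} = -36·6^{j−1} + 16·4^{j−1} = -6^{j+1} + 4^{j+1}.
By strong induction, w_k = -6^k + 4^k for all k ≥ 1.

w_k = -6^k + 4^k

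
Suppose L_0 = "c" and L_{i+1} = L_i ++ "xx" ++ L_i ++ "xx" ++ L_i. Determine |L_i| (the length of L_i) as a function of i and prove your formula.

Claim: |L_i| = 3^{i+1} − 2.

Base case: |L_0| = 1, and 3^{0+1} − 2 = 1.
Assume |L_j| = 3^{j+1} − 2.
Then |L_{j+1}| = 3|L_j| + 4 = 3(3^{j+1} − 2) + 4 = 3^{j+2} − 6 + 4 = 3^{j+2} − 2.
Hence |L_i| = 3^{i+1} − 2 for every i ≥ 0, by induction.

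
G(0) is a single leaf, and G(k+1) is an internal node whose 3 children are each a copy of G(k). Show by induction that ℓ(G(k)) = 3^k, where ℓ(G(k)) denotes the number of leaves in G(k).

Base case: ℓ(G(0)) = 1, and 3^0 = 1.
Assume ℓ(G(r)) = 3^r.
Then ℓ(G(r+1)) = 3·ℓ(G(r)) = 3·3^r = 3^{r+1}.
So the formula holds for r+1, and by induction ℓ(G(k)) = 3^k for all k ≥ 0.

ℓ(G(k)) = 3^k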